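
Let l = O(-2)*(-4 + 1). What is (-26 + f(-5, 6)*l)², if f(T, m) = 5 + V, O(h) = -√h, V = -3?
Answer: 604 - 312*I*√2 ≈ 604.0 - 441.23*I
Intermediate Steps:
f(T, m) = 2 (f(T, m) = 5 - 3 = 2)
l = 3*I*√2 (l = (-√(-2))*(-4 + 1) = -I*√2*(-3) = 3*I*√2 ≈ 4.2426*I)
(-26 + f(-5, 6)*l)² = (-26 + 2*(3*I*√2))² = (-26 + 6*I*√2)²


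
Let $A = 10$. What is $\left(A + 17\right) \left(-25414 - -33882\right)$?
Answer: $228636$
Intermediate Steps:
$\left(A + 17\right) \left(-25414 - -33882\right) = \left(10 + 17\right) \left(-25414 - -33882\right) = 27 \left(-25414 + 33882\right) = 27 \cdot 8468 = 228636$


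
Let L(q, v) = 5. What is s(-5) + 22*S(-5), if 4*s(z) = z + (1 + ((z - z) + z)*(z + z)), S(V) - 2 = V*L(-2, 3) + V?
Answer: -1209/2 ≈ -604.50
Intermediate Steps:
S(V) = 2 + 6*V (S(V) = 2 + (V*5 + V) = 2 + (5*V + V) = 2 + 6*V)
s(z) = ¼ + z²/2 + z/4 (s(z) = (z + (1 + ((z - z) + z)*(z + z)))/4 = (z + (1 + (0 + z)*(2*z)))/4 = (z + (1 + z*(2*z)))/4 = (z + (1 + 2*z²))/4 = (1 + z + 2*z²)/4 = ¼ + z²/2 + z/4)
s(-5) + 22*S(-5) = (¼ + (½)*(-5)² + (¼)*(-5)) + 22*(2 + 6*(-5)) = (¼ + (½)*25 - 5/4) + 22*(2 - 30) = (¼ + 25/2 - 5/4) + 22*(-28) = 23/2 - 616 = -1209/2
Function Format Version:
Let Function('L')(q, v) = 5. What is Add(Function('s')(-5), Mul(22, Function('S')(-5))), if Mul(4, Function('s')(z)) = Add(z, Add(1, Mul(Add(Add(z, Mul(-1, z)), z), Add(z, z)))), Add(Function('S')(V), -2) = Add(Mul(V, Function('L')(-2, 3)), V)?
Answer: Rational(-1209, 2) ≈ -604.50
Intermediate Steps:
Function('S')(V) = Add(2, Mul(6, V)) (Function('S')(V) = Add(2, Add(Mul(V, 5), V)) = Add(2, Add(Mul(5, V), V)) = Add(2, Mul(6, V)))
Function('s')(z) = Add(Rational(1, 4), Mul(Rational(1, 2), Pow(z, 2)), Mul(Rational(1, 4), z)) (Function('s')(z) = Mul(Rational(1, 4), Add(z, Add(1, Mul(Add(Add(z, Mul(-1, z)), z), Add(z, z))))) = Mul(Rational(1, 4), Add(z, Add(1, Mul(Add(0, z), Mul(2, z))))) = Mul(Rational(1, 4), Add(z, Add(1, Mul(z, Mul(2, z))))) = Mul(Rational(1, 4), Add(z, Add(1, Mul(2, Pow(z, 2))))) = Mul(Rational(1, 4), Add(1, z, Mul(2, Pow(z, 2)))) = Add(Rational(1, 4), Mul(Rational(1, 2), Pow(z, 2)), Mul(Rational(1, 4), z)))
Add(Function('s')(-5), Mul(22, Function('S')(-5))) = Add(Add(Rational(1, 4), Mul(Rational(1, 2), Pow(-5, 2)), Mul(Rational(1, 4), -5)), Mul(22, Add(2, Mul(6, -5)))) = Add(Add(Rational(1, 4), Mul(Rational(1, 2), 25), Rational(-5, 4)), Mul(22, Add(2, -30))) = Add(Add(Rational(1, 4), Rational(25, 2), Rational(-5, 4)), Mul(22, -28)) = Add(Rational(23, 2), -616) = Rational(-1209, 2)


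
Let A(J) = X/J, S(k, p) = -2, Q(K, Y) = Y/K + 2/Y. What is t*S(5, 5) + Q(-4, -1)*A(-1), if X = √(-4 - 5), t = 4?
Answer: -8 + 21*I/4 ≈ -8.0 + 5.25*I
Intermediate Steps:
Q(K, Y) = 2/Y + Y/K
X = 3*I (X = √(-9) = 3*I ≈ 3.0*I)
A(J) = 3*I/J (A(J) = (3*I)/J = 3*I/J)
t*S(5, 5) + Q(-4, -1)*A(-1) = 4*(-2) + (2/(-1) - 1/(-4))*(3*I/(-1)) = -8 + (2*(-1) - 1*(-¼))*(3*I*(-1)) = -8 + (-2 + ¼)*(-3*I) = -8 - (-21)*I/4 = -8 + 21*I/4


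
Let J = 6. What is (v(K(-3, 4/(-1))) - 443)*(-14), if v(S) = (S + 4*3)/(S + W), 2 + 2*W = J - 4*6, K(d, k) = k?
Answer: 6210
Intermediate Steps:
W = -10 (W = -1 + (6 - 4*6)/2 = -1 + (6 - 24)/2 = -1 + (½)*(-18) = -1 - 9 = -10)
v(S) = (12 + S)/(-10 + S) (v(S) = (S + 4*3)/(S - 10) = (S + 12)/(-10 + S) = (12 + S)/(-10 + S))
(v(K(-3, 4/(-1))) - 443)*(-14) = ((12 + 4/(-1))/(-10 + 4/(-1)) - 443)*(-14) = ((12 + 4*(-1))/(-10 + 4*(-1)) - 443)*(-14) = ((12 - 4)/(-10 - 4) - 443)*(-14) = (8/(-14) - 443)*(-14) = (-1/14*8 - 443)*(-14) = (-4/7 - 443)*(-14) = -3105/7*(-14) = 6210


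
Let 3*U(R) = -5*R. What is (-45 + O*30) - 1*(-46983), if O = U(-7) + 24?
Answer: 48008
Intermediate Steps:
U(R) = -5*R/3 (U(R) = (-5*R)/3 = -5*R/3)
O = 107/3 (O = -5/3*(-7) + 24 = 35/3 + 24 = 107/3 ≈ 35.667)
(-45 + O*30) - 1*(-46983) = (-45 + (107/3)*30) - 1*(-46983) = (-45 + 1070) + 46983 = 1025 + 46983 = 48008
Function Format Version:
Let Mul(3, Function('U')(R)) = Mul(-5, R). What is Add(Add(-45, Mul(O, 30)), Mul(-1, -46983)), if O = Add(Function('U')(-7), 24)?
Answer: 48008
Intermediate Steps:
Function('U')(R) = Mul(Rational(-5, 3), R) (Function('U')(R) = Mul(Rational(1, 3), Mul(-5, R)) = Mul(Rational(-5, 3), R))
O = Rational(107, 3) (O = Add(Mul(Rational(-5, 3), -7), 24) = Add(Rational(35, 3), 24) = Rational(107, 3) ≈ 35.667)
Add(Add(-45, Mul(O, 30)), Mul(-1, -46983)) = Add(Add(-45, Mul(Rational(107, 3), 30)), Mul(-1, -46983)) = Add(Add(-45, 1070), 46983) = Add(1025, 46983) = 48008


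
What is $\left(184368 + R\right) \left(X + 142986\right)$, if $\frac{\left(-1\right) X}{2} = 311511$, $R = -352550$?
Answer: $80733414552$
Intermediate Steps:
$X = -623022$ ($X = \left(-2\right) 311511 = -623022$)
$\left(184368 + R\right) \left(X + 142986\right) = \left(184368 - 352550\right) \left(-623022 + 142986\right) = \left(-168182\right) \left(-480036\right) = 80733414552$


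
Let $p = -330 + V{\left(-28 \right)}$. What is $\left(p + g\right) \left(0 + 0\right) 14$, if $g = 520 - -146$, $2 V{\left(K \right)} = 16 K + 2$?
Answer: $0$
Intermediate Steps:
$V{\left(K \right)} = 1 + 8 K$ ($V{\left(K \right)} = \frac{16 K + 2}{2} = \frac{2 + 16 K}{2} = 1 + 8 K$)
$g = 666$ ($g = 520 + 146 = 666$)
$p = -553$ ($p = -330 + \left(1 + 8 \left(-28\right)\right) = -330 + \left(1 - 224\right) = -330 - 223 = -553$)
$\left(p + g\right) \left(0 + 0\right) 14 = \left(-553 + 666\right) \left(0 + 0\right) 14 = 113 \cdot 0 \cdot 14 = 113 \cdot 0 = 0$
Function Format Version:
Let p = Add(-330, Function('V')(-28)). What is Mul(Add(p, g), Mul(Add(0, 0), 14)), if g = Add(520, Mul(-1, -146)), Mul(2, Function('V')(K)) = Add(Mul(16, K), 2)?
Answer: 0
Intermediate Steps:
Function('V')(K) = Add(1, Mul(8, K)) (Function('V')(K) = Mul(Rational(1, 2), Add(Mul(16, K), 2)) = Mul(Rational(1, 2), Add(2, Mul(16, K))) = Add(1, Mul(8, K)))
g = 666 (g = Add(520, 146) = 666)
p = -553 (p = Add(-330, Add(1, Mul(8, -28))) = Add(-330, Add(1, -224)) = Add(-330, -223) = -553)
Mul(Add(p, g), Mul(Add(0, 0), 14)) = Mul(Add(-553, 666), Mul(Add(0, 0), 14)) = Mul(113, Mul(0, 14)) = Mul(113, 0) = 0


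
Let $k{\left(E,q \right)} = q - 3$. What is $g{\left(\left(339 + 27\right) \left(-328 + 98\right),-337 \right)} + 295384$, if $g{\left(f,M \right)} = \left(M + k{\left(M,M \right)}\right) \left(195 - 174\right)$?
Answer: $281167$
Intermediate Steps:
$k{\left(E,q \right)} = -3 + q$
$g{\left(f,M \right)} = -63 + 42 M$ ($g{\left(f,M \right)} = \left(M + \left(-3 + M\right)\right) \left(195 - 174\right) = \left(-3 + 2 M\right) 21 = -63 + 42 M$)
$g{\left(\left(339 + 27\right) \left(-328 + 98\right),-337 \right)} + 295384 = \left(-63 + 42 \left(-337\right)\right) + 295384 = \left(-63 - 14154\right) + 295384 = -14217 + 295384 = 281167$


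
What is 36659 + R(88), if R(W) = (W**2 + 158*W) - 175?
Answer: 58132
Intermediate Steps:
R(W) = -175 + W**2 + 158*W
36659 + R(88) = 36659 + (-175 + 88**2 + 158*88) = 36659 + (-175 + 7744 + 13904) = 36659 + 21473 = 58132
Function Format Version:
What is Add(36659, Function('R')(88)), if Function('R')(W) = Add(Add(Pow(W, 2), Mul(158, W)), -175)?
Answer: 58132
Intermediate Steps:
Function('R')(W) = Add(-175, Pow(W, 2), Mul(158, W))
Add(36659, Function('R')(88)) = Add(36659, Add(-175, Pow(88, 2), Mul(158, 88))) = Add(36659, Add(-175, 7744, 13904)) = Add(36659, 21473) = 58132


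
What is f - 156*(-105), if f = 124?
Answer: 16504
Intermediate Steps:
f - 156*(-105) = 124 - 156*(-105) = 124 + 16380 = 16504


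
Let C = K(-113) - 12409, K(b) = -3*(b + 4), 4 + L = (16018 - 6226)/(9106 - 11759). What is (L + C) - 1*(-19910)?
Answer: 20747280/2653 ≈ 7820.3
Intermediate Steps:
L = -20404/2653 (L = -4 + (16018 - 6226)/(9106 - 11759) = -4 + 9792/(-2653) = -4 + 9792*(-1/2653) = -4 - 9792/2653 = -20404/2653 ≈ -7.6909)
K(b) = -12 - 3*b (K(b) = -3*(4 + b) = -12 - 3*b)
C = -12082 (C = (-12 - 3*(-113)) - 12409 = (-12 + 339) - 12409 = 327 - 12409 = -12082)
(L + C) - 1*(-19910) = (-20404/2653 - 12082) - 1*(-19910) = -32073950/2653 + 19910 = 20747280/2653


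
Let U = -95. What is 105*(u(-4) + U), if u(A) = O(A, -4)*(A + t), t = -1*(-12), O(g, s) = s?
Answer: -13335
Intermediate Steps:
t = 12
u(A) = -48 - 4*A (u(A) = -4*(A + 12) = -4*(12 + A) = -48 - 4*A)
105*(u(-4) + U) = 105*((-48 - 4*(-4)) - 95) = 105*((-48 + 16) - 95) = 105*(-32 - 95) = 105*(-127) = -13335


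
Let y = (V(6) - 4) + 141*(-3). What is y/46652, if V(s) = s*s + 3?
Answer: -97/11663 ≈ -0.0083169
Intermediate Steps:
V(s) = 3 + s² (V(s) = s² + 3 = 3 + s²)
y = -388 (y = ((3 + 6²) - 4) + 141*(-3) = ((3 + 36) - 4) - 423 = (39 - 4) - 423 = 35 - 423 = -388)
y/46652 = -388/46652 = -388*1/46652 = -97/11663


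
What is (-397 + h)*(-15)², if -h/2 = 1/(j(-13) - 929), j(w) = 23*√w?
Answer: -38852503650/434959 + 5175*I*√13/434959 ≈ -89325.0 + 0.042898*I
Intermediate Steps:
h = -2/(-929 + 23*I*√13) (h = -2/(23*√(-13) - 929) = -2/(23*(I*√13) - 929) = -2/(23*I*√13 - 929) = -2/(-929 + 23*I*√13) ≈ 0.0021358 + 0.00019066*I)
(-397 + h)*(-15)² = (-397 + (929/434959 + 23*I*√13/434959))*(-15)² = (-172677794/434959 + 23*I*√13/434959)*225 = -38852503650/434959 + 5175*I*√13/434959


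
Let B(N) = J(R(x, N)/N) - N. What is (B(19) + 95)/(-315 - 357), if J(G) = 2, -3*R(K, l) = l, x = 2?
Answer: -13/112 ≈ -0.11607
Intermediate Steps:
R(K, l) = -l/3
B(N) = 2 - N
(B(19) + 95)/(-315 - 357) = ((2 - 1*19) + 95)/(-315 - 357) = ((2 - 19) + 95)/(-672) = (-17 + 95)*(-1/672) = 78*(-1/672) = -13/112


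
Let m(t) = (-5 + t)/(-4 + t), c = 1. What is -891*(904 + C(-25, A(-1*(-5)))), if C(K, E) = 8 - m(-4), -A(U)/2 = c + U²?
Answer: -6492717/8 ≈ -8.1159e+5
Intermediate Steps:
A(U) = -2 - 2*U² (A(U) = -2*(1 + U²) = -2 - 2*U²)
m(t) = (-5 + t)/(-4 + t)
C(K, E) = 55/8 (C(K, E) = 8 - (-5 - 4)/(-4 - 4) = 8 - (-9)/(-8) = 8 - (-1)*(-9)/8 = 8 - 1*9/8 = 8 - 9/8 = 55/8)
-891*(904 + C(-25, A(-1*(-5)))) = -891*(904 + 55/8) = -891*7287/8 = -6492717/8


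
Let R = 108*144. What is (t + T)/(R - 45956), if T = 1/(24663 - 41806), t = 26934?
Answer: -461729561/521215772 ≈ -0.88587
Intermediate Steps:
T = -1/17143 (T = 1/(-17143) = -1/17143 ≈ -5.8333e-5)
R = 15552
(t + T)/(R - 45956) = (26934 - 1/17143)/(15552 - 45956) = (461729561/17143)/(-30404) = (461729561/17143)*(-1/30404) = -461729561/521215772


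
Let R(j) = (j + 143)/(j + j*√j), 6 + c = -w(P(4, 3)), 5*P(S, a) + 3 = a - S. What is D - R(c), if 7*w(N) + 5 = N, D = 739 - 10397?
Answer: 2*(-874049*√6335 + 30507295*I)/(181*(√6335 - 35*I)) ≈ -9653.7 - 9.8208*I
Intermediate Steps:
P(S, a) = -⅗ - S/5 + a/5 (P(S, a) = -⅗ + (a - S)/5 = -⅗ + (-S/5 + a/5) = -⅗ - S/5 + a/5)
D = -9658
w(N) = -5/7 + N/7
c = -181/35 (c = -6 - (-5/7 + (-⅗ - ⅕*4 + (⅕)*3)/7) = -6 - (-5/7 + (-⅗ - ⅘ + ⅗)/7) = -6 - (-5/7 + (⅐)*(-⅘)) = -6 - (-5/7 - 4/35) = -6 - 1*(-29/35) = -6 + 29/35 = -181/35 ≈ -5.1714)
R(j) = (143 + j)/(j + j^(3/2))
D - R(c) = -9658 - (143 - 181/35)/(-181/35 + (-181/35)^(3/2)) = -9658 - 4824/((-181/35 - 181*I*√6335/1225)*35) = -9658 - 4824/(35*(-181/35 - 181*I*√6335/1225))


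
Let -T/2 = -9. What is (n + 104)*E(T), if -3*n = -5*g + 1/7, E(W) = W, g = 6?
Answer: 14358/7 ≈ 2051.1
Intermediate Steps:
T = 18 (T = -2*(-9) = 18)
n = 209/21 (n = -(-5*6 + 1/7)/3 = -(-30 + 1/7)/3 = -1/3*(-209/7) = 209/21 ≈ 9.9524)
(n + 104)*E(T) = (209/21 + 104)*18 = (2393/21)*18 = 14358/7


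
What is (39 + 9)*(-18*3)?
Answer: -2592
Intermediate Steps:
(39 + 9)*(-18*3) = 48*(-54) = -2592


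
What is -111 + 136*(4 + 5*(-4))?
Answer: -2287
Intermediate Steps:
-111 + 136*(4 + 5*(-4)) = -111 + 136*(4 - 20) = -111 + 136*(-16) = -111 - 2176 = -2287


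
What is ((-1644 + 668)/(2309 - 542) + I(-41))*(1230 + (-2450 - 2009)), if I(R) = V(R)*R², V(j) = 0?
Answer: 3151504/1767 ≈ 1783.5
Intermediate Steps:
I(R) = 0 (I(R) = 0*R² = 0)
((-1644 + 668)/(2309 - 542) + I(-41))*(1230 + (-2450 - 2009)) = ((-1644 + 668)/(2309 - 542) + 0)*(1230 + (-2450 - 2009)) = (-976/1767 + 0)*(1230 - 4459) = (-976*1/1767 + 0)*(-3229) = (-976/1767 + 0)*(-3229) = -976/1767*(-3229) = 3151504/1767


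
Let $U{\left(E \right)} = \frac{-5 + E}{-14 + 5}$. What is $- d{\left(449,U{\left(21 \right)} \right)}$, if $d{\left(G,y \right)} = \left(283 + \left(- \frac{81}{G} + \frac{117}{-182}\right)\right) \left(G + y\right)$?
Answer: $- \frac{1019913725}{8082} \approx -1.262 \cdot 10^{5}$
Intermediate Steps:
$U{\left(E \right)} = \frac{5}{9} - \frac{E}{9}$ ($U{\left(E \right)} = \frac{-5 + E}{-9} = \left(-5 + E\right) \left(- \frac{1}{9}\right) = \frac{5}{9} - \frac{E}{9}$)
$d{\left(G,y \right)} = \left(\frac{3953}{14} - \frac{81}{G}\right) \left(G + y\right)$ ($d{\left(G,y \right)} = \left(283 + \left(- \frac{81}{G} + 117 \left(- \frac{1}{182}\right)\right)\right) \left(G + y\right) = \left(283 - \left(\frac{9}{14} + \frac{81}{G}\right)\right) \left(G + y\right) = \left(\frac{3953}{14} - \frac{81}{G}\right) \left(G + y\right)$)
$- d{\left(449,U{\left(21 \right)} \right)} = - \frac{- 1134 \left(\frac{5}{9} - \frac{7}{3}\right) + 449 \left(-1134 + 3953 \cdot 449 + 3953 \left(\frac{5}{9} - \frac{7}{3}\right)\right)}{14 \cdot 449} = - \frac{- 1134 \left(\frac{5}{9} - \frac{7}{3}\right) + 449 \left(-1134 + 1774897 + 3953 \left(\frac{5}{9} - \frac{7}{3}\right)\right)}{14 \cdot 449} = - \frac{\left(-1134\right) \left(- \frac{16}{9}\right) + 449 \left(-1134 + 1774897 + 3953 \left(- \frac{16}{9}\right)\right)}{14 \cdot 449} = - \frac{2016 + 449 \left(-1134 + 1774897 - \frac{63248}{9}\right)}{14 \cdot 449} = - \frac{2016 + 449 \cdot \frac{15900619}{9}}{14 \cdot 449} = - \frac{2016 + \frac{7139377931}{9}}{14 \cdot 449} = - \frac{7139396075}{14 \cdot 449 \cdot 9} = \left(-1\right) \frac{1019913725}{8082} = - \frac{1019913725}{8082}$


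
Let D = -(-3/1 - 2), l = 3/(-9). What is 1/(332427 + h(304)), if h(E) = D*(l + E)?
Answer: 3/1001836 ≈ 2.9945e-6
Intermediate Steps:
l = -⅓ (l = 3*(-⅑) = -⅓ ≈ -0.33333)
D = 5 (D = -(-3*1 - 2) = -(-3 - 2) = -1*(-5) = 5)
h(E) = -5/3 + 5*E (h(E) = 5*(-⅓ + E) = -5/3 + 5*E)
1/(332427 + h(304)) = 1/(332427 + (-5/3 + 5*304)) = 1/(332427 + (-5/3 + 1520)) = 1/(332427 + 4555/3) = 1/(1001836/3) = 3/1001836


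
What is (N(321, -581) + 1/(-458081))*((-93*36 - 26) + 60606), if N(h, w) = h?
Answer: 8415622208000/458081 ≈ 1.8371e+7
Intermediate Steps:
(N(321, -581) + 1/(-458081))*((-93*36 - 26) + 60606) = (321 + 1/(-458081))*((-93*36 - 26) + 60606) = (321 - 1/458081)*((-3348 - 26) + 60606) = 147044000*(-3374 + 60606)/458081 = (147044000/458081)*57232 = 8415622208000/458081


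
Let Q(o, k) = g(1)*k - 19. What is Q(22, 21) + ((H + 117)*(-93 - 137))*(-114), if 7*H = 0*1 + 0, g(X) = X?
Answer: 3067742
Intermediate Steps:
Q(o, k) = -19 + k (Q(o, k) = 1*k - 19 = k - 19 = -19 + k)
H = 0 (H = (0*1 + 0)/7 = (0 + 0)/7 = (⅐)*0 = 0)
Q(22, 21) + ((H + 117)*(-93 - 137))*(-114) = (-19 + 21) + ((0 + 117)*(-93 - 137))*(-114) = 2 + (117*(-230))*(-114) = 2 - 26910*(-114) = 2 + 3067740 = 3067742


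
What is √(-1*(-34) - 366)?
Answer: 2*I*√83 ≈ 18.221*I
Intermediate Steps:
√(-1*(-34) - 366) = √(34 - 366) = √(-332) = 2*I*√83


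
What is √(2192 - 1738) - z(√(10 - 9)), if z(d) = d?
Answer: -1 + √454 ≈ 20.307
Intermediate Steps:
√(2192 - 1738) - z(√(10 - 9)) = √(2192 - 1738) - √(10 - 9) = √454 - √1 = √454 - 1*1 = √454 - 1 = -1 + √454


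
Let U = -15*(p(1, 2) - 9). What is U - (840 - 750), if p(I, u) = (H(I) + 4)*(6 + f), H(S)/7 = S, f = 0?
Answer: -945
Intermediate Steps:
H(S) = 7*S
p(I, u) = 24 + 42*I (p(I, u) = (7*I + 4)*(6 + 0) = (4 + 7*I)*6 = 24 + 42*I)
U = -855 (U = -15*((24 + 42*1) - 9) = -15*((24 + 42) - 9) = -15*(66 - 9) = -15*57 = -855)
U - (840 - 750) = -855 - (840 - 750) = -855 - 1*90 = -855 - 90 = -945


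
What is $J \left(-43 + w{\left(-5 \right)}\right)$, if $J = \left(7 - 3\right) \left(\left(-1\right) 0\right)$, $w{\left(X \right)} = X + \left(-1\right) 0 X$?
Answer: $0$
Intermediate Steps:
$w{\left(X \right)} = X$ ($w{\left(X \right)} = X + 0 X = X + 0 = X$)
$J = 0$ ($J = 4 \cdot 0 = 0$)
$J \left(-43 + w{\left(-5 \right)}\right) = 0 \left(-43 - 5\right) = 0 \left(-48\right) = 0$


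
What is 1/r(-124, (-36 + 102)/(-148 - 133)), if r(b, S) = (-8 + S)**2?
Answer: 78961/5354596 ≈ 0.014746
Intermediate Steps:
1/r(-124, (-36 + 102)/(-148 - 133)) = 1/((-8 + (-36 + 102)/(-148 - 133))**2) = 1/((-8 + 66/(-281))**2) = 1/((-8 + 66*(-1/281))**2) = 1/((-8 - 66/281)**2) = 1/((-2314/281)**2) = 1/(5354596/78961) = 78961/5354596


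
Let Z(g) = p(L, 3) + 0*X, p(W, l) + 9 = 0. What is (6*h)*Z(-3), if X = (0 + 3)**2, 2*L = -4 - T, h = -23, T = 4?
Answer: 1242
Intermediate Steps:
L = -4 (L = (-4 - 1*4)/2 = (-4 - 4)/2 = (1/2)*(-8) = -4)
p(W, l) = -9 (p(W, l) = -9 + 0 = -9)
X = 9 (X = 3**2 = 9)
Z(g) = -9 (Z(g) = -9 + 0*9 = -9 + 0 = -9)
(6*h)*Z(-3) = (6*(-23))*(-9) = -138*(-9) = 1242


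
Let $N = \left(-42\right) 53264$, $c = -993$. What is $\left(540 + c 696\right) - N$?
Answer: $1546500$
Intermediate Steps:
$N = -2237088$
$\left(540 + c 696\right) - N = \left(540 - 691128\right) - -2237088 = \left(540 - 691128\right) + 2237088 = -690588 + 2237088 = 1546500$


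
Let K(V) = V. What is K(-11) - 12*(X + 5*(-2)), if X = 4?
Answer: 61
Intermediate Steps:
K(-11) - 12*(X + 5*(-2)) = -11 - 12*(4 + 5*(-2)) = -11 - 12*(4 - 10) = -11 - 12*(-6) = -11 + 72 = 61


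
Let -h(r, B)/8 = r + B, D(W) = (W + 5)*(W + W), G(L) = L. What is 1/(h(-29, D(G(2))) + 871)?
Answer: 1/879 ≈ 0.0011377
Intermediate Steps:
D(W) = 2*W*(5 + W) (D(W) = (5 + W)*(2*W) = 2*W*(5 + W))
h(r, B) = -8*B - 8*r (h(r, B) = -8*(r + B) = -8*(B + r) = -8*B - 8*r)
1/(h(-29, D(G(2))) + 871) = 1/((-16*2*(5 + 2) - 8*(-29)) + 871) = 1/((-16*2*7 + 232) + 871) = 1/((-8*28 + 232) + 871) = 1/((-224 + 232) + 871) = 1/(8 + 871) = 1/879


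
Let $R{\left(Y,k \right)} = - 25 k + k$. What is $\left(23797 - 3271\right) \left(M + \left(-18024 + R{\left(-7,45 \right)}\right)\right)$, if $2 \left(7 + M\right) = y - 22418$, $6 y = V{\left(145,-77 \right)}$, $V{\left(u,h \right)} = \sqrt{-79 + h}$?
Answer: $-622348320 + 3421 i \sqrt{39} \approx -6.2235 \cdot 10^{8} + 21364.0 i$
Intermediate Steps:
$R{\left(Y,k \right)} = - 24 k$
$y = \frac{i \sqrt{39}}{3}$ ($y = \frac{\sqrt{-79 - 77}}{6} = \frac{\sqrt{-156}}{6} = \frac{2 i \sqrt{39}}{6} = \frac{i \sqrt{39}}{3} \approx 2.0817 i$)
$M = -11216 + \frac{i \sqrt{39}}{6}$ ($M = -7 + \frac{\frac{i \sqrt{39}}{3} - 22418}{2} = -7 + \frac{-22418 + \frac{i \sqrt{39}}{3}}{2} = -7 - \left(11209 - \frac{i \sqrt{39}}{6}\right) = -11216 + \frac{i \sqrt{39}}{6} \approx -11216.0 + 1.0408 i$)
$\left(23797 - 3271\right) \left(M + \left(-18024 + R{\left(-7,45 \right)}\right)\right) = \left(23797 - 3271\right) \left(\left(-11216 + \frac{i \sqrt{39}}{6}\right) - 19104\right) = 20526 \left(\left(-11216 + \frac{i \sqrt{39}}{6}\right) - 19104\right) = 20526 \left(-30320 + \frac{i \sqrt{39}}{6}\right) = -622348320 + 3421 i \sqrt{39}$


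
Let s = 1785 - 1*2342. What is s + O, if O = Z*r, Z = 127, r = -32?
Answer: -4621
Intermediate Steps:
s = -557 (s = 1785 - 2342 = -557)
O = -4064 (O = 127*(-32) = -4064)
s + O = -557 - 4064 = -4621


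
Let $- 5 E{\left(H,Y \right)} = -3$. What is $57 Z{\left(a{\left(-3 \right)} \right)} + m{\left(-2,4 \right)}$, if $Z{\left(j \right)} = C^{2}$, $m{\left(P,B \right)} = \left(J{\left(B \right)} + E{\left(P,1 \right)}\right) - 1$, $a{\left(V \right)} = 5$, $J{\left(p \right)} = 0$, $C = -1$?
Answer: $\frac{283}{5} \approx 56.6$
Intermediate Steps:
$E{\left(H,Y \right)} = \frac{3}{5}$ ($E{\left(H,Y \right)} = \left(- \frac{1}{5}\right) \left(-3\right) = \frac{3}{5}$)
$m{\left(P,B \right)} = - \frac{2}{5}$ ($m{\left(P,B \right)} = \left(0 + \frac{3}{5}\right) - 1 = \frac{3}{5} - 1 = - \frac{2}{5}$)
$Z{\left(j \right)} = 1$ ($Z{\left(j \right)} = \left(-1\right)^{2} = 1$)
$57 Z{\left(a{\left(-3 \right)} \right)} + m{\left(-2,4 \right)} = 57 \cdot 1 - \frac{2}{5} = 57 - \frac{2}{5} = \frac{283}{5}$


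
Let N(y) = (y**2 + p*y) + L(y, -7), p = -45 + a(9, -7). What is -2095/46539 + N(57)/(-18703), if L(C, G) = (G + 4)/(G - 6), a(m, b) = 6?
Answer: -1130253004/11315445921 ≈ -0.099886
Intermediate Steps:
p = -39 (p = -45 + 6 = -39)
L(C, G) = (4 + G)/(-6 + G)
N(y) = 3/13 + y**2 - 39*y (N(y) = (y**2 - 39*y) + (4 - 7)/(-6 - 7) = (y**2 - 39*y) - 3/(-13) = (y**2 - 39*y) - 1/13*(-3) = (y**2 - 39*y) + 3/13 = 3/13 + y**2 - 39*y)
-2095/46539 + N(57)/(-18703) = -2095/46539 + (3/13 + 57**2 - 39*57)/(-18703) = -2095*1/46539 + (3/13 + 3249 - 2223)*(-1/18703) = -2095/46539 + (13341/13)*(-1/18703) = -2095/46539 - 13341/243139 = -1130253004/11315445921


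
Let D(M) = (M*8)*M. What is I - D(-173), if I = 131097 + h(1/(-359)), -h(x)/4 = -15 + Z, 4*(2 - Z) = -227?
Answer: -108510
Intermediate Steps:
Z = 235/4 (Z = 2 - 1/4*(-227) = 2 + 227/4 = 235/4 ≈ 58.750)
D(M) = 8*M**2 (D(M) = (8*M)*M = 8*M**2)
h(x) = -175 (h(x) = -4*(-15 + 235/4) = -4*175/4 = -175)
I = 130922 (I = 131097 - 175 = 130922)
I - D(-173) = 130922 - 8*(-173)**2 = 130922 - 8*29929 = 130922 - 1*239432 = 130922 - 239432 = -108510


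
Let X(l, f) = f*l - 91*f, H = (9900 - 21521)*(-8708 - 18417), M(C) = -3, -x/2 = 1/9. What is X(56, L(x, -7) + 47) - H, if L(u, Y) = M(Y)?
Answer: -315221165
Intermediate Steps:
x = -2/9 ≈ -0.22222
H = 315219625 (H = -11621*(-27125) = 315219625)
L(u, Y) = -3
X(l, f) = -91*f + f*l
X(56, L(x, -7) + 47) - H = (-3 + 47)*(-91 + 56) - 1*315219625 = 44*(-35) - 315219625 = -1540 - 315219625 = -315221165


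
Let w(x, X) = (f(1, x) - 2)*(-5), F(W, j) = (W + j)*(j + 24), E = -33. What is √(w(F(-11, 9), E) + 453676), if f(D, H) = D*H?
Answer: 8*√7094 ≈ 673.81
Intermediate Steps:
F(W, j) = (24 + j)*(W + j) (F(W, j) = (W + j)*(24 + j) = (24 + j)*(W + j))
w(x, X) = 10 - 5*x (w(x, X) = (1*x - 2)*(-5) = (x - 2)*(-5) = (-2 + x)*(-5) = 10 - 5*x)
√(w(F(-11, 9), E) + 453676) = √((10 - 5*(9² + 24*(-11) + 24*9 - 11*9)) + 453676) = √((10 - 5*(81 - 264 + 216 - 99)) + 453676) = √((10 - 5*(-66)) + 453676) = √((10 + 330) + 453676) = √(340 + 453676) = √454016 = 8*√7094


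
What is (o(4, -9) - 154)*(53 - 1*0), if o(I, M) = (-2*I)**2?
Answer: -4770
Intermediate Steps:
o(I, M) = 4*I**2
(o(4, -9) - 154)*(53 - 1*0) = (4*4**2 - 154)*(53 - 1*0) = (4*16 - 154)*(53 + 0) = (64 - 154)*53 = -90*53 = -4770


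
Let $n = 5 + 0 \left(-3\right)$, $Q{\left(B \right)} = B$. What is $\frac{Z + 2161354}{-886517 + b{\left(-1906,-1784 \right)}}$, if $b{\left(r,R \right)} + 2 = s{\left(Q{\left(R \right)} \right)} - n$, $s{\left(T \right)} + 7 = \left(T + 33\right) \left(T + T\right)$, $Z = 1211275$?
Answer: $\frac{3372629}{5361037} \approx 0.6291$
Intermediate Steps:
$n = 5$ ($n = 5 + 0 = 5$)
$s{\left(T \right)} = -7 + 2 T \left(33 + T\right)$ ($s{\left(T \right)} = -7 + \left(T + 33\right) \left(T + T\right) = -7 + \left(33 + T\right) 2 T = -7 + 2 T \left(33 + T\right)$)
$b{\left(r,R \right)} = -14 + 2 R^{2} + 66 R$ ($b{\left(r,R \right)} = -2 - \left(12 - 66 R - 2 R^{2}\right) = -2 + \left(-12 + 2 R^{2} + 66 R\right) = -14 + 2 R^{2} + 66 R$)
$\frac{Z + 2161354}{-886517 + b{\left(-1906,-1784 \right)}} = \frac{1211275 + 2161354}{-886517 + \left(-14 + 2 \left(-1784\right)^{2} + 66 \left(-1784\right)\right)} = \frac{3372629}{-886517 - -6247554} = \frac{3372629}{-886517 + 6247554} = \frac{3372629}{5361037}$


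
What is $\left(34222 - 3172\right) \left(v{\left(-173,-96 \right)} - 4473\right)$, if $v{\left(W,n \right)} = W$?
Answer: $-144258300$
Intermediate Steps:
$\left(34222 - 3172\right) \left(v{\left(-173,-96 \right)} - 4473\right) = \left(34222 - 3172\right) \left(-173 - 4473\right) = 31050 \left(-4646\right) = -144258300$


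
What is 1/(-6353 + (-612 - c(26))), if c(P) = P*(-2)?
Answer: -1/6913 ≈ -0.00014465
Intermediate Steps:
c(P) = -2*P
1/(-6353 + (-612 - c(26))) = 1/(-6353 + (-612 - (-2)*26)) = 1/(-6353 + (-612 - 1*(-52))) = 1/(-6353 + (-612 + 52)) = 1/(-6353 - 560) = 1/(-6913) = -1/6913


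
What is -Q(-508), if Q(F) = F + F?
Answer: 1016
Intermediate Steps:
Q(F) = 2*F
-Q(-508) = -2*(-508) = -1*(-1016) = 1016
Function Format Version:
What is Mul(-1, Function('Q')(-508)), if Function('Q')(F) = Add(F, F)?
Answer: 1016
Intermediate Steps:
Function('Q')(F) = Mul(2, F)
Mul(-1, Function('Q')(-508)) = Mul(-1, Mul(2, -508)) = Mul(-1, -1016) = 1016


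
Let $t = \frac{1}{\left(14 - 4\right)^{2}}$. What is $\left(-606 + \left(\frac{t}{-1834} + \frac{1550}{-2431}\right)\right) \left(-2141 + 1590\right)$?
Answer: $\frac{149027088241881}{445845400} \approx 3.3426 \cdot 10^{5}$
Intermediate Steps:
$t = \frac{1}{100}$ ($t = \frac{1}{10^{2}} = \frac{1}{100} \approx 0.01$)
$\left(-606 + \left(\frac{t}{-1834} + \frac{1550}{-2431}\right)\right) \left(-2141 + 1590\right) = \left(-606 + \left(\frac{1}{100 \left(-1834\right)} + \frac{1550}{-2431}\right)\right) \left(-2141 + 1590\right) = \left(-606 + \left(\frac{1}{100} \left(- \frac{1}{1834}\right) + 1550 \left(- \frac{1}{2431}\right)\right)\right) \left(-551\right) = \left(-606 - \frac{284272431}{445845400}\right) \left(-551\right) = \left(- \frac{270466584831}{445845400}\right) \left(-551\right) = \frac{149027088241881}{445845400}$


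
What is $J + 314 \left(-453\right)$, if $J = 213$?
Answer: $-142029$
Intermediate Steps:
$J + 314 \left(-453\right) = 213 + 314 \left(-453\right) = 213 - 142242 = -142029$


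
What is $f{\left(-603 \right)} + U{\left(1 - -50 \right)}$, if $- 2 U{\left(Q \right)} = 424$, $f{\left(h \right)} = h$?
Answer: $-815$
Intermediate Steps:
$U{\left(Q \right)} = -212$ ($U{\left(Q \right)} = \left(- \frac{1}{2}\right) 424 = -212$)
$f{\left(-603 \right)} + U{\left(1 - -50 \right)} = -603 - 212 = -815$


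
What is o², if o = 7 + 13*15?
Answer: 40804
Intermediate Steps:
o = 202 (o = 7 + 195 = 202)
o² = 202² = 40804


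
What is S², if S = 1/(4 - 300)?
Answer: 1/87616 ≈ 1.1413e-5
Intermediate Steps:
S = -1/296 (S = 1/(-296) = -1/296 ≈ -0.0033784)
S² = (-1/296)² = 1/87616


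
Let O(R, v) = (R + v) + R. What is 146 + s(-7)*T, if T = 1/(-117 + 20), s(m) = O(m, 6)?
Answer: 14170/97 ≈ 146.08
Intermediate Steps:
O(R, v) = v + 2*R
s(m) = 6 + 2*m
T = -1/97 (T = 1/(-97) = -1/97 ≈ -0.010309)
146 + s(-7)*T = 146 + (6 + 2*(-7))*(-1/97) = 146 + (6 - 14)*(-1/97) = 146 - 8*(-1/97) = 146 + 8/97 = 14170/97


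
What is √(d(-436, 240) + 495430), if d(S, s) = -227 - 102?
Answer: √495101 ≈ 703.63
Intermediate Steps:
d(S, s) = -329
√(d(-436, 240) + 495430) = √(-329 + 495430) = √495101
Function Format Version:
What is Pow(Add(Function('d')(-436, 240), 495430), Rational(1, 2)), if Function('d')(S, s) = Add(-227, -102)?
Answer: Pow(495101, Rational(1, 2)) ≈ 703.63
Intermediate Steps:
Function('d')(S, s) = -329
Pow(Add(Function('d')(-436, 240), 495430), Rational(1, 2)) = Pow(Add(-329, 495430), Rational(1, 2)) = Pow(495101, Rational(1, 2))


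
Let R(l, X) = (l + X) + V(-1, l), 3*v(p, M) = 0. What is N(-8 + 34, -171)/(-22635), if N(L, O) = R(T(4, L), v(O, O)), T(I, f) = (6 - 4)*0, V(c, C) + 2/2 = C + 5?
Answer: -4/22635 ≈ -0.00017672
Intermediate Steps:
v(p, M) = 0 (v(p, M) = (1/3)*0 = 0)
V(c, C) = 4 + C (V(c, C) = -1 + (C + 5) = -1 + (5 + C) = 4 + C)
T(I, f) = 0 (T(I, f) = 2*0 = 0)
R(l, X) = 4 + X + 2*l (R(l, X) = (l + X) + (4 + l) = (X + l) + (4 + l) = 4 + X + 2*l)
N(L, O) = 4 (N(L, O) = 4 + 0 + 2*0 = 4 + 0 + 0 = 4)
N(-8 + 34, -171)/(-22635) = 4/(-22635) = 4*(-1/22635) = -4/22635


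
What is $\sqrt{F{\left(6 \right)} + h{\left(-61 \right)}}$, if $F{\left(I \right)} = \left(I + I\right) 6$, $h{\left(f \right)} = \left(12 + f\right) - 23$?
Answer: $0$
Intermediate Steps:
$h{\left(f \right)} = -11 + f$
$F{\left(I \right)} = 12 I$ ($F{\left(I \right)} = 2 I 6 = 12 I$)
$\sqrt{F{\left(6 \right)} + h{\left(-61 \right)}} = \sqrt{12 \cdot 6 - 72} = \sqrt{72 - 72} = \sqrt{0} = 0$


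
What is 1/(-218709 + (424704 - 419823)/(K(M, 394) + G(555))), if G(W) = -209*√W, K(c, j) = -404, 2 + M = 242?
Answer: -1755484555009/383940127774346622 + 340043*√555/383940127774346622 ≈ -4.5723e-6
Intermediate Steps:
M = 240 (M = -2 + 242 = 240)
1/(-218709 + (424704 - 419823)/(K(M, 394) + G(555))) = 1/(-218709 + (424704 - 419823)/(-404 - 209*√555)) = 1/(-218709 + 4881/(-404 - 209*√555))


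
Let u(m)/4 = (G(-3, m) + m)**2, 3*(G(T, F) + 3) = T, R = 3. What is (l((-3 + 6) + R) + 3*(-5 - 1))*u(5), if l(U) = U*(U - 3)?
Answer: 0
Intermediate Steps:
G(T, F) = -3 + T/3
l(U) = U*(-3 + U)
u(m) = 4*(-4 + m)**2 (u(m) = 4*((-3 + (1/3)*(-3)) + m)**2 = 4*((-3 - 1) + m)**2 = 4*(-4 + m)**2)
(l((-3 + 6) + R) + 3*(-5 - 1))*u(5) = (((-3 + 6) + 3)*(-3 + ((-3 + 6) + 3)) + 3*(-5 - 1))*(4*(-4 + 5)**2) = ((3 + 3)*(-3 + (3 + 3)) + 3*(-6))*(4*1**2) = (6*(-3 + 6) - 18)*(4*1) = (6*3 - 18)*4 = (18 - 18)*4 = 0*4 = 0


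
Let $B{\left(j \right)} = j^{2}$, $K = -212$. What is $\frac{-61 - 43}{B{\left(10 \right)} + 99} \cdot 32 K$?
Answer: $\frac{705536}{199} \approx 3545.4$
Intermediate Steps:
$\frac{-61 - 43}{B{\left(10 \right)} + 99} \cdot 32 K = \frac{-61 - 43}{10^{2} + 99} \cdot 32 \left(-212\right) = \frac{-61 - 43}{100 + 99} \cdot 32 \left(-212\right) = - \frac{104}{199} \cdot 32 \left(-212\right) = \left(-104\right) \frac{1}{199} \cdot 32 \left(-212\right) = \left(- \frac{104}{199}\right) 32 \left(-212\right) = \left(- \frac{3328}{199}\right) \left(-212\right) = \frac{705536}{199}$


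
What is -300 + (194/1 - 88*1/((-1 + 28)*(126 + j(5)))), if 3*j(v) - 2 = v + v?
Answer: -186074/1755 ≈ -106.03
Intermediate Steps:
j(v) = ⅔ + 2*v/3 (j(v) = ⅔ + (v + v)/3 = ⅔ + (2*v)/3 = ⅔ + 2*v/3)
-300 + (194/1 - 88*1/((-1 + 28)*(126 + j(5)))) = -300 + (194/1 - 88*1/((-1 + 28)*(126 + (⅔ + (⅔)*5)))) = -300 + (194*1 - 88*1/(27*(126 + (⅔ + 10/3)))) = -300 + (194 - 88*1/(27*(126 + 4))) = -300 + (194 - 88/(130*27)) = -300 + (194 - 88/3510) = -300 + (194 - 88*1/3510) = -300 + (194 - 44/1755) = -300 + 340426/1755 = -186074/1755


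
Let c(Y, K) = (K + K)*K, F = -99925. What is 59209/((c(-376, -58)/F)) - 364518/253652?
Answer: -53597292613643/60948952 ≈ -8.7938e+5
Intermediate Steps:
c(Y, K) = 2*K² (c(Y, K) = (2*K)*K = 2*K²)
59209/((c(-376, -58)/F)) - 364518/253652 = 59209/(((2*(-58)²)/(-99925))) - 364518/253652 = 59209/(((2*3364)*(-1/99925))) - 364518*1/253652 = 59209/((6728*(-1/99925))) - 26037/18118 = 59209/(-6728/99925) - 26037/18118 = 59209*(-99925/6728) - 26037/18118 = -5916459325/6728 - 26037/18118 = -53597292613643/60948952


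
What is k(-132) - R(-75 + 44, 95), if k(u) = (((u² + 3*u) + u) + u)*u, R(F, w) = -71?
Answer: -2212777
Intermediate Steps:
k(u) = u*(u² + 5*u) (k(u) = ((u² + 4*u) + u)*u = (u² + 5*u)*u = u*(u² + 5*u))
k(-132) - R(-75 + 44, 95) = (-132)²*(5 - 132) - 1*(-71) = 17424*(-127) + 71 = -2212848 + 71 = -2212777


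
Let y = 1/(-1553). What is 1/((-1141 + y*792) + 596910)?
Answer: 1553/925228465 ≈ 1.6785e-6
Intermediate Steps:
y = -1/1553 ≈ -0.00064391
1/((-1141 + y*792) + 596910) = 1/((-1141 - 1/1553*792) + 596910) = 1/((-1141 - 792/1553) + 596910) = 1/(-1772765/1553 + 596910) = 1/(925228465/1553) = 1553/925228465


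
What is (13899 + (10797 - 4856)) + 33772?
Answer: 53612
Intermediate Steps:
(13899 + (10797 - 4856)) + 33772 = (13899 + 5941) + 33772 = 19840 + 33772 = 53612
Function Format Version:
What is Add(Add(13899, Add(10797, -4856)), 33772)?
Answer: 53612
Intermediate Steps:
Add(Add(13899, Add(10797, -4856)), 33772) = Add(Add(13899, 5941), 33772) = Add(19840, 33772) = 53612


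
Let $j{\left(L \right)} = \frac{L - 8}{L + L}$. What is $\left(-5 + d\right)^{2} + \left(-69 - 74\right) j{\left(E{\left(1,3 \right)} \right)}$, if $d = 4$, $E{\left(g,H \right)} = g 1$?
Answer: $\frac{1003}{2} \approx 501.5$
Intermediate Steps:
$E{\left(g,H \right)} = g$
$j{\left(L \right)} = \frac{-8 + L}{2 L}$
$\left(-5 + d\right)^{2} + \left(-69 - 74\right) j{\left(E{\left(1,3 \right)} \right)} = \left(-5 + 4\right)^{2} + \left(-69 - 74\right) \frac{-8 + 1}{2 \cdot 1} = \left(-1\right)^{2} + \left(-69 - 74\right) \frac{1}{2} \cdot 1 \left(-7\right) = 1 - - \frac{1001}{2} = 1 + \frac{1001}{2} = \frac{1003}{2}$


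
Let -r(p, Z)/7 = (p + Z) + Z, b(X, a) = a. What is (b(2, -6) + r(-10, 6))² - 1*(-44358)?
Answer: 44758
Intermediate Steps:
r(p, Z) = -14*Z - 7*p (r(p, Z) = -7*((p + Z) + Z) = -7*((Z + p) + Z) = -7*(p + 2*Z) = -14*Z - 7*p)
(b(2, -6) + r(-10, 6))² - 1*(-44358) = (-6 + (-14*6 - 7*(-10)))² - 1*(-44358) = (-6 + (-84 + 70))² + 44358 = (-6 - 14)² + 44358 = (-20)² + 44358 = 400 + 44358 = 44758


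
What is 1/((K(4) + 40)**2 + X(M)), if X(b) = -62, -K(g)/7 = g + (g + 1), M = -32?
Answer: 1/467 ≈ 0.0021413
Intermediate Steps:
K(g) = -7 - 14*g (K(g) = -7*(g + (g + 1)) = -7*(g + (1 + g)) = -7*(1 + 2*g) = -7 - 14*g)
1/((K(4) + 40)**2 + X(M)) = 1/(((-7 - 14*4) + 40)**2 - 62) = 1/(((-7 - 56) + 40)**2 - 62) = 1/((-63 + 40)**2 - 62) = 1/((-23)**2 - 62) = 1/(529 - 62) = 1/467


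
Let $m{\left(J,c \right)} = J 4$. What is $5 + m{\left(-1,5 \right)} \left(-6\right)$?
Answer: $29$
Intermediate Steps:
$m{\left(J,c \right)} = 4 J$
$5 + m{\left(-1,5 \right)} \left(-6\right) = 5 + 4 \left(-1\right) \left(-6\right) = 5 - -24 = 5 + 24 = 29$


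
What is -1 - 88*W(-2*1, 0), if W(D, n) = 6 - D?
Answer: -705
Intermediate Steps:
-1 - 88*W(-2*1, 0) = -1 - 88*(6 - (-2)) = -1 - 88*(6 - 1*(-2)) = -1 - 88*(6 + 2) = -1 - 88*8 = -1 - 704 = -705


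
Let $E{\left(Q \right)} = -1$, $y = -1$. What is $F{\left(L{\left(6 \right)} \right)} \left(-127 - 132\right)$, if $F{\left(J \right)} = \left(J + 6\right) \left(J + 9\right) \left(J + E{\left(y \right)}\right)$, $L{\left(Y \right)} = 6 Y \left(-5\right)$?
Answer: $1394837766$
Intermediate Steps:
$L{\left(Y \right)} = - 30 Y$
$F{\left(J \right)} = \left(-1 + J\right) \left(6 + J\right) \left(9 + J\right)$ ($F{\left(J \right)} = \left(J + 6\right) \left(J + 9\right) \left(J - 1\right) = \left(6 + J\right) \left(9 + J\right) \left(-1 + J\right) = \left(-1 + J\right) \left(6 + J\right) \left(9 + J\right)$)
$F{\left(L{\left(6 \right)} \right)} \left(-127 - 132\right) = \left(-54 + \left(\left(-30\right) 6\right)^{3} + 14 \left(\left(-30\right) 6\right)^{2} + 39 \left(\left(-30\right) 6\right)\right) \left(-127 - 132\right) = \left(-54 + \left(-180\right)^{3} + 14 \left(-180\right)^{2} + 39 \left(-180\right)\right) \left(-259\right) = \left(-54 - 5832000 + 14 \cdot 32400 - 7020\right) \left(-259\right) = \left(-54 - 5832000 + 453600 - 7020\right) \left(-259\right) = \left(-5385474\right) \left(-259\right) = 1394837766$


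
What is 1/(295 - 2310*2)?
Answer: -1/4325 ≈ -0.00023121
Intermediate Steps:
1/(295 - 2310*2) = 1/(295 - 462*10) = 1/(295 - 4620) = 1/(-4325) = -1/4325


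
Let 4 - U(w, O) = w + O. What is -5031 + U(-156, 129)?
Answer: -5000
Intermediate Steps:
U(w, O) = 4 - O - w (U(w, O) = 4 - (w + O) = 4 - (O + w) = 4 + (-O - w) = 4 - O - w)
-5031 + U(-156, 129) = -5031 + (4 - 1*129 - 1*(-156)) = -5031 + (4 - 129 + 156) = -5031 + 31 = -5000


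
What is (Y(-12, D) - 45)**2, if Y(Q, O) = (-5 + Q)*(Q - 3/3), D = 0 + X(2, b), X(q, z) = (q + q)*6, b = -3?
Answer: 30976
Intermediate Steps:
X(q, z) = 12*q (X(q, z) = (2*q)*6 = 12*q)
D = 24 (D = 0 + 12*2 = 0 + 24 = 24)
Y(Q, O) = (-1 + Q)*(-5 + Q) (Y(Q, O) = (-5 + Q)*(Q - 3*1/3) = (-5 + Q)*(Q - 1) = (-5 + Q)*(-1 + Q) = (-1 + Q)*(-5 + Q))
(Y(-12, D) - 45)**2 = ((5 + (-12)**2 - 6*(-12)) - 45)**2 = ((5 + 144 + 72) - 45)**2 = (221 - 45)**2 = 176**2 = 30976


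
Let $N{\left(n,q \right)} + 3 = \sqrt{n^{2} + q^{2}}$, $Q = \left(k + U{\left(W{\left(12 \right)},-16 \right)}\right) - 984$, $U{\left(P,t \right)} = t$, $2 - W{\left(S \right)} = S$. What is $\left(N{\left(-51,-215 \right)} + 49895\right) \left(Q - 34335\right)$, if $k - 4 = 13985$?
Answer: $-1064994632 - 21346 \sqrt{48826} \approx -1.0697 \cdot 10^{9}$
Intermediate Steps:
$k = 13989$ ($k = 4 + 13985 = 13989$)
$W{\left(S \right)} = 2 - S$
$Q = 12989$ ($Q = \left(13989 - 16\right) - 984 = 13973 - 984 = 12989$)
$N{\left(n,q \right)} = -3 + \sqrt{n^{2} + q^{2}}$
$\left(N{\left(-51,-215 \right)} + 49895\right) \left(Q - 34335\right) = \left(\left(-3 + \sqrt{\left(-51\right)^{2} + \left(-215\right)^{2}}\right) + 49895\right) \left(12989 - 34335\right) = \left(\left(-3 + \sqrt{2601 + 46225}\right) + 49895\right) \left(-21346\right) = \left(\left(-3 + \sqrt{48826}\right) + 49895\right) \left(-21346\right) = \left(49892 + \sqrt{48826}\right) \left(-21346\right) = -1064994632 - 21346 \sqrt{48826}$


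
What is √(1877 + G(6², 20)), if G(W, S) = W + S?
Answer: √1933 ≈ 43.966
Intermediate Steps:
G(W, S) = S + W
√(1877 + G(6², 20)) = √(1877 + (20 + 6²)) = √(1877 + (20 + 36)) = √(1877 + 56) = √1933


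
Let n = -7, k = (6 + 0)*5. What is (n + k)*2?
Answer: 46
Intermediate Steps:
k = 30 (k = 6*5 = 30)
(n + k)*2 = (-7 + 30)*2 = 23*2 = 46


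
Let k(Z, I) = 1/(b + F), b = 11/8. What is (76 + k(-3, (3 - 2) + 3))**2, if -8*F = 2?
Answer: 478864/81 ≈ 5911.9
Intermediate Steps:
F = -1/4 (F = -1/8*2 = -1/4 ≈ -0.25000)
b = 11/8 (b = 11*(1/8) = 11/8 ≈ 1.3750)
k(Z, I) = 8/9 (k(Z, I) = 1/(11/8 - 1/4) = 1/(9/8) = 8/9)
(76 + k(-3, (3 - 2) + 3))**2 = (76 + 8/9)**2 = (692/9)**2 = 478864/81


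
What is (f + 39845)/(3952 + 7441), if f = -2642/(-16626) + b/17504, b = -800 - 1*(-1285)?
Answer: 5797903068029/1657803997536 ≈ 3.4973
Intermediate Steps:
b = 485 (b = -800 + 1285 = 485)
f = 27154589/145510752 (f = -2642/(-16626) + 485/17504 = -2642*(-1/16626) + 485*(1/17504) = 1321/8313 + 485/17504 = 27154589/145510752 ≈ 0.18662)
(f + 39845)/(3952 + 7441) = (27154589/145510752 + 39845)/(3952 + 7441) = (5797903068029/145510752)/11393 = (5797903068029/145510752)*(1/11393) = 5797903068029/1657803997536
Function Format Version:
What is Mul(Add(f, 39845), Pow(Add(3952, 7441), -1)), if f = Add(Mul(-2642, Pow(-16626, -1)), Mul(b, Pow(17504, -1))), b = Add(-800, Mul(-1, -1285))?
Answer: Rational(5797903068029, 1657803997536) ≈ 3.4973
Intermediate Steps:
b = 485 (b = Add(-800, 1285) = 485)
f = Rational(27154589, 145510752) (f = Add(Mul(-2642, Pow(-16626, -1)), Mul(485, Pow(17504, -1))) = Add(Mul(-2642, Rational(-1, 16626)), Mul(485, Rational(1, 17504))) = Add(Rational(1321, 8313), Rational(485, 17504)) = Rational(27154589, 145510752) ≈ 0.18662)
Mul(Add(f, 39845), Pow(Add(3952, 7441), -1)) = Mul(Add(Rational(27154589, 145510752), 39845), Pow(Add(3952, 7441), -1)) = Mul(Rational(5797903068029, 145510752), Pow(11393, -1)) = Mul(Rational(5797903068029, 145510752), Rational(1, 11393)) = Rational(5797903068029, 1657803997536)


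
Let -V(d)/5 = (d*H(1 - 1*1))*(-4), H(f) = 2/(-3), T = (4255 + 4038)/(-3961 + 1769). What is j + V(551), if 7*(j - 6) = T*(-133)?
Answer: -47799523/6576 ≈ -7268.8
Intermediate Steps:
T = -8293/2192 (T = 8293/(-2192) = 8293*(-1/2192) = -8293/2192 ≈ -3.7833)
j = 170719/2192 (j = 6 + (-8293/2192*(-133))/7 = 6 + (⅐)*(1102969/2192) = 6 + 157567/2192 = 170719/2192 ≈ 77.883)
H(f) = -⅔ (H(f) = 2*(-⅓) = -⅔)
V(d) = -40*d/3 (V(d) = -5*d*(-⅔)*(-4) = -5*(-2*d/3)*(-4) = -40*d/3)
j + V(551) = 170719/2192 - 40/3*551 = 170719/2192 - 22040/3 = -47799523/6576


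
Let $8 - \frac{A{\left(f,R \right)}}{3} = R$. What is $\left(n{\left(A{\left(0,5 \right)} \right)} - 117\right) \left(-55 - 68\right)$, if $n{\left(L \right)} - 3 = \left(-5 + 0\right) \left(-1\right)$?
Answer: $13407$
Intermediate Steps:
$A{\left(f,R \right)} = 24 - 3 R$
$n{\left(L \right)} = 8$ ($n{\left(L \right)} = 3 + \left(-5 + 0\right) \left(-1\right) = 3 - -5 = 3 + 5 = 8$)
$\left(n{\left(A{\left(0,5 \right)} \right)} - 117\right) \left(-55 - 68\right) = \left(8 - 117\right) \left(-55 - 68\right) = \left(-109\right) \left(-123\right) = 13407$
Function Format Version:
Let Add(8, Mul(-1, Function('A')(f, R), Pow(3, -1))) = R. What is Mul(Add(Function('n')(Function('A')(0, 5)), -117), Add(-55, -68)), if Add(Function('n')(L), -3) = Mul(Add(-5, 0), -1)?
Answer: 13407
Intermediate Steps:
Function('A')(f, R) = Add(24, Mul(-3, R))
Function('n')(L) = 8 (Function('n')(L) = Add(3, Mul(Add(-5, 0), -1)) = Add(3, Mul(-5, -1)) = Add(3, 5) = 8)
Mul(Add(Function('n')(Function('A')(0, 5)), -117), Add(-55, -68)) = Mul(Add(8, -117), Add(-55, -68)) = Mul(-109, -123) = 13407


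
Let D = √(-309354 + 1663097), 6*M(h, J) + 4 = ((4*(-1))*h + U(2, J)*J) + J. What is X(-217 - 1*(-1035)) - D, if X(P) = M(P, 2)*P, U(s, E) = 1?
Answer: -1338248/3 - √1353743 ≈ -4.4725e+5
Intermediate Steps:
M(h, J) = -⅔ - 2*h/3 + J/3 (M(h, J) = -⅔ + (((4*(-1))*h + 1*J) + J)/6 = -⅔ + ((-4*h + J) + J)/6 = -⅔ + ((J - 4*h) + J)/6 = -⅔ + (-4*h + 2*J)/6 = -⅔ + (-2*h/3 + J/3) = -⅔ - 2*h/3 + J/3)
D = √1353743 ≈ 1163.5
X(P) = -2*P²/3 (X(P) = (-⅔ - 2*P/3 + (⅓)*2)*P = (-⅔ - 2*P/3 + ⅔)*P = (-2*P/3)*P = -2*P²/3)
X(-217 - 1*(-1035)) - D = -2*(-217 - 1*(-1035))²/3 - √1353743 = -2*(-217 + 1035)²/3 - √1353743 = -⅔*818² - √1353743 = -⅔*669124 - √1353743 = -1338248/3 - √1353743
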